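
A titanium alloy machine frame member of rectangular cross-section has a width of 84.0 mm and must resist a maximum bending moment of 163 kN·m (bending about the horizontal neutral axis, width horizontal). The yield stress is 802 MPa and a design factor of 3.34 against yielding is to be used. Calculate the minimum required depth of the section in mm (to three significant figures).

h = 220 mm

σ_allow = 802/3.34 = 240.1 MPa.
For a rectangular section σ = 6M/(bh²), so h² = 6M/(b σ_allow) = 6×1.6300×10^8/(84.0×240.1) = 48490 mm².
h = 220.2 mm.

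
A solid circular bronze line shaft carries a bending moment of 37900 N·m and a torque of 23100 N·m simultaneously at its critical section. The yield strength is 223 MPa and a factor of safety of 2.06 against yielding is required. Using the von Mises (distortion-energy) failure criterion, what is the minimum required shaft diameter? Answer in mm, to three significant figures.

d = 159 mm

σ_allow = σ_y/n = 223/2.06 = 108.3 MPa.
For a solid shaft σ_b = 32M/(πd³) and τ = 16T/(πd³), so the von Mises stress is σ' = (16/πd³)·√(4M²+3T²).
√(4M²+3T²) = √(4×(3.790×10^7)² + 3×(2.310×10^7)²) = 8.571×10^7 N·mm.
d³ = 16×8.571×10^7/(π×108.3) = 4.032×10^6 mm³.
d = 159.2 mm.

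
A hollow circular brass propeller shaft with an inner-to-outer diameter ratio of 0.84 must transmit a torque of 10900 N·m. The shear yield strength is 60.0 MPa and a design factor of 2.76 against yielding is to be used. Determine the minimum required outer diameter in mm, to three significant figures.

d_o = 172 mm

τ_allow = 60.0/2.76 = 21.74 MPa.
For a hollow shaft τ = 16T/[πd_o³(1−k⁴)] with k = 0.84, so 1−k⁴ = 0.5021.
d_o³ = 16T/[π τ_allow (1−k⁴)] = 16×1.0900×10^7/(π×21.74×0.5021) = 5.086×10^6 mm³.
d_o = 172.0 mm.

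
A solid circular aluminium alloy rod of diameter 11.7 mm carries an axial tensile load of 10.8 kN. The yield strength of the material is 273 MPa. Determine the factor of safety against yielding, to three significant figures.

n = 2.72

A = πd²/4 = 107.5 mm².
σ = F/A = 10800/107.5 = 100.5 MPa.
n = 273/100.5 = 2.718.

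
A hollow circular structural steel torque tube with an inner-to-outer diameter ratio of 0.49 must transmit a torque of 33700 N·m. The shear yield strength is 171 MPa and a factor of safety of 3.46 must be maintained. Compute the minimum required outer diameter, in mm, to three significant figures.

τ_allow = 171/3.46 = 49.42 MPa.
For a hollow shaft τ = 16T/[πd_o³(1−k⁴)] with k = 0.49, so 1−k⁴ = 0.9424.
d_o³ = 16T/[π τ_allow (1−k⁴)] = 16×3.3700×10^7/(π×49.42×0.9424) = 3.685×10^6 mm³.
d_o = 154.5 mm.

d_o = 154 mm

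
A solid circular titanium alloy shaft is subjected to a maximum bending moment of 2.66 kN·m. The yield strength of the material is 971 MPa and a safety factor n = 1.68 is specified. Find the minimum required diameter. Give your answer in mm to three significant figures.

d = 36.1 mm

σ_allow = 971/1.68 = 578.0 MPa.
For a solid circular section σ = 32M/(πd³), so d³ = 32M/(π σ_allow) = 32×2660000/(π×578.0) = 46880 mm³.
d = 36.06 mm.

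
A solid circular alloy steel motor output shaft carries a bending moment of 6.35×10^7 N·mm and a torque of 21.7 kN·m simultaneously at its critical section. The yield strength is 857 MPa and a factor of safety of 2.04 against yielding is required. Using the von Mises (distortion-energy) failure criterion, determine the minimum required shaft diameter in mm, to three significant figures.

d = 117 mm

σ_allow = σ_y/n = 857/2.04 = 420.1 MPa.
For a solid shaft σ_b = 32M/(πd³) and τ = 16T/(πd³), so the von Mises stress is σ' = (16/πd³)·√(4M²+3T²).
√(4M²+3T²) = √(4×(6.350×10^7)² + 3×(2.170×10^7)²) = 1.324×10^8 N·mm.
d³ = 16×1.324×10^8/(π×420.1) = 1.606×10^6 mm³.
d = 117.1 mm.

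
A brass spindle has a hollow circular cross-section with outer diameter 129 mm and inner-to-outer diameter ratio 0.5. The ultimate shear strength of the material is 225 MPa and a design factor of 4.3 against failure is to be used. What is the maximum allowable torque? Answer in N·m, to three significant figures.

T_allow = 20700 N·m

τ_allow = 225/4.3 = 52.33 MPa.
For a hollow shaft T_allow = τ_allow·πd_o³(1−k⁴)/16 with 1−k⁴ = 0.9375, so πd_o³(1−k⁴)/16 = 395200 mm³.
T_allow = 52.33×395200 = 2.068×10^7 N·mm = 20680 N·m.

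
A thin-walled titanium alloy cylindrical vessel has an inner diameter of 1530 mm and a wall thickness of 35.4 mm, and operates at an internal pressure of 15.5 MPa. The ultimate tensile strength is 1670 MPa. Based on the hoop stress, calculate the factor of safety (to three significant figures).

n = 4.99

σ_h = pD/(2t) = 15.5×1530/(2×35.4) = 335.0 MPa.
n = 1670/335.0 = 4.986.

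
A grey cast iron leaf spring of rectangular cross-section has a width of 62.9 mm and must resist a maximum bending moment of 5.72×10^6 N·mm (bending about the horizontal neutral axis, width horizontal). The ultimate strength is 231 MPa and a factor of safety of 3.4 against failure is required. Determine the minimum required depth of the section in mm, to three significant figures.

h = 89.6 mm

σ_allow = 231/3.4 = 67.94 MPa.
For a rectangular section σ = 6M/(bh²), so h² = 6M/(b σ_allow) = 6×5720000/(62.9×67.94) = 8031 mm².
h = 89.62 mm.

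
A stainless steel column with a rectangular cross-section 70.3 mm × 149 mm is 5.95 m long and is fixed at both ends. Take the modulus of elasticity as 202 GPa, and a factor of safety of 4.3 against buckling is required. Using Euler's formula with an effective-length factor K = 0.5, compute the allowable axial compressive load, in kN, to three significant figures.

P_allow = 226 kN

Buckling occurs about the weak axis: I_min = h·b³/12 = 149×70.3³/12 = 4.314×10^6 mm⁴ (b = 70.3 mm is the smaller dimension).
Effective length L_e = KL = 0.5×5.95 m = 2975 mm.
Euler critical load P_cr = π²EI/L_e² = π²×202000×4.314×10^6/2975² = 971700 N.
P_allow = P_cr/n = 971700/4.3 = 226000 N.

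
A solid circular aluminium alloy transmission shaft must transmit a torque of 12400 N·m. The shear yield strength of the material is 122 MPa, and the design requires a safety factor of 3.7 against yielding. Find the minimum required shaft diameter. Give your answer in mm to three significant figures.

d = 124 mm

Allowable shear stress τ_allow = 122/3.7 = 32.97 MPa.
For a solid shaft τ = 16T/(πd³), so d³ = 16T/(π τ_allow) = 16×1.2400×10^7/(π×32.97) = 1.915×10^6 mm³.
d = (1.915×10^6)^(1/3) = 124.2 mm.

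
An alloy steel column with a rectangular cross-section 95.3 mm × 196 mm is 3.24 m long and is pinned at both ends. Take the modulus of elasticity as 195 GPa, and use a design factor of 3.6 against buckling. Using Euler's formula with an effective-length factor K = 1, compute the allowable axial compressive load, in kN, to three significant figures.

P_allow = 720 kN

Buckling occurs about the weak axis: I_min = h·b³/12 = 196×95.3³/12 = 1.414×10^7 mm⁴ (b = 95.3 mm is the smaller dimension).
Effective length L_e = KL = 1×3.24 m = 3240 mm.
Euler critical load P_cr = π²EI/L_e² = π²×195000×1.414×10^7/3240² = 2.592×10^6 N.
P_allow = P_cr/n = 2.592×10^6/3.6 = 719900 N.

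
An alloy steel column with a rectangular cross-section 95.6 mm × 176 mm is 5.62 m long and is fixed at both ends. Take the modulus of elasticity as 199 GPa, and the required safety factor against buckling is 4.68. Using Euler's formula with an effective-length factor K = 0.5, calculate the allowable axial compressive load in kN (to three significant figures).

Buckling occurs about the weak axis: I_min = h·b³/12 = 176×95.6³/12 = 1.281×10^7 mm⁴ (b = 95.6 mm is the smaller dimension).
Effective length L_e = KL = 0.5×5.62 m = 2810 mm.
Euler critical load P_cr = π²EI/L_e² = π²×199000×1.281×10^7/2810² = 3.187×10^6 N.
P_allow = P_cr/n = 3.187×10^6/4.68 = 681100 N.

P_allow = 681 kN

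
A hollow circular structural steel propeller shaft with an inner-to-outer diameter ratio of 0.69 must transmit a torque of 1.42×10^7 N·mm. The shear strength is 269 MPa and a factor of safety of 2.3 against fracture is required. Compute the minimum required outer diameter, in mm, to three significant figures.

τ_allow = 269/2.3 = 117.0 MPa.
For a hollow shaft τ = 16T/[πd_o³(1−k⁴)] with k = 0.69, so 1−k⁴ = 0.7733.
d_o³ = 16T/[π τ_allow (1−k⁴)] = 16×1.4200×10^7/(π×117.0×0.7733) = 799600 mm³.
d_o = 92.82 mm.

d_o = 92.8 mm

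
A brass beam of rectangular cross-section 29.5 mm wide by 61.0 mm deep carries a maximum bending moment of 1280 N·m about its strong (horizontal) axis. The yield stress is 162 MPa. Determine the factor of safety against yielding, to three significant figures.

n = 2.32

Section modulus S = bh²/6 = 29.5×61.0²/6 = 18290 mm³.
σ = M/S = 1280000/18290 = 69.96 MPa.
n = 162/69.96 = 2.315.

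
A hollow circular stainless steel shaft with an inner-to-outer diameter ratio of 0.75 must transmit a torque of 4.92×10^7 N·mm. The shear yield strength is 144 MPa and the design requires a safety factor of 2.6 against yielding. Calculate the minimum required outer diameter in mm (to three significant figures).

d_o = 188 mm

τ_allow = 144/2.6 = 55.38 MPa.
For a hollow shaft τ = 16T/[πd_o³(1−k⁴)] with k = 0.75, so 1−k⁴ = 0.6836.
d_o³ = 16T/[π τ_allow (1−k⁴)] = 16×4.9200×10^7/(π×55.38×0.6836) = 6.618×10^6 mm³.
d_o = 187.8 mm.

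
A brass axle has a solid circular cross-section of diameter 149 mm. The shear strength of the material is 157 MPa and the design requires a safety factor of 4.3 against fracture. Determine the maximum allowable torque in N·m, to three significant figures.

T_allow = 23700 N·m

τ_allow = 157/4.3 = 36.51 MPa.
For a solid shaft T_allow = τ_allow·πd³/16; πd³/16 = π×149³/16 = 649500 mm³.
T_allow = 36.51×649500 = 2.371×10^7 N·mm = 23710 N·m.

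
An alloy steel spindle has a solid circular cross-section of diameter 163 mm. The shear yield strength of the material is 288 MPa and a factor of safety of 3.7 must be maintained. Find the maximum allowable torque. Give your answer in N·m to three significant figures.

τ_allow = 288/3.7 = 77.84 MPa.
For a solid shaft T_allow = τ_allow·πd³/16; πd³/16 = π×163³/16 = 850300 mm³.
T_allow = 77.84×850300 = 6.619×10^7 N·mm = 66190 N·m.

T_allow = 66200 N·m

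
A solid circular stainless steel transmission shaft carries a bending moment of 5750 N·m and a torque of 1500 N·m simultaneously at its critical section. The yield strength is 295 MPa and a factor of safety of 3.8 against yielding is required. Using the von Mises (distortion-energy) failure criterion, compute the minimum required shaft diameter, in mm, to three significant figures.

d = 91.8 mm

σ_allow = σ_y/n = 295/3.8 = 77.63 MPa.
For a solid shaft σ_b = 32M/(πd³) and τ = 16T/(πd³), so the von Mises stress is σ' = (16/πd³)·√(4M²+3T²).
√(4M²+3T²) = √(4×(5.750×10^6)² + 3×(1.500×10^6)²) = 1.179×10^7 N·mm.
d³ = 16×1.179×10^7/(π×77.63) = 773500 mm³.
d = 91.79 mm.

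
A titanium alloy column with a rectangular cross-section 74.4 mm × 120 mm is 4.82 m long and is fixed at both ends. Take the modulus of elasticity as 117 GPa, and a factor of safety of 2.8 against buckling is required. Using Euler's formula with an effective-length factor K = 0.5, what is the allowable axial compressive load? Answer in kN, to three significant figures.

Buckling occurs about the weak axis: I_min = h·b³/12 = 120×74.4³/12 = 4.118×10^6 mm⁴ (b = 74.4 mm is the smaller dimension).
Effective length L_e = KL = 0.5×4.82 m = 2410 mm.
Euler critical load P_cr = π²EI/L_e² = π²×117000×4.118×10^6/2410² = 818800 N.
P_allow = P_cr/n = 818800/2.8 = 292400 N.

P_allow = 292 kN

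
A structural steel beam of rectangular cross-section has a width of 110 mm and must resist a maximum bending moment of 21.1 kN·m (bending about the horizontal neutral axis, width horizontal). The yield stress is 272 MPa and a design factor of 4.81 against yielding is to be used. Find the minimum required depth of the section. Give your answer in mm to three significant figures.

h = 143 mm

σ_allow = 272/4.81 = 56.55 MPa.
For a rectangular section σ = 6M/(bh²), so h² = 6M/(b σ_allow) = 6×2.1100×10^7/(110×56.55) = 20350 mm².
h = 142.7 mm.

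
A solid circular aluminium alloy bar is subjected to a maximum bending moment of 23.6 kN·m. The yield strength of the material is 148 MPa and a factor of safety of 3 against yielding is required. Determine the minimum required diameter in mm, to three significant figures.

σ_allow = 148/3 = 49.33 MPa.
For a solid circular section σ = 32M/(πd³), so d³ = 32M/(π σ_allow) = 32×2.3600×10^7/(π×49.33) = 4.873×10^6 mm³.
d = 169.5 mm.

d = 170 mm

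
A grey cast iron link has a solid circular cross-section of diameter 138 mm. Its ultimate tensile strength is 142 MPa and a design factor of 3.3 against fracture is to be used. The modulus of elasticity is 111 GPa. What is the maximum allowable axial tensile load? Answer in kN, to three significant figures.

F_allow = 644 kN

σ_allow = 142/3.3 = 43.03 MPa.
A = πd²/4 = π×138²/4 = 14960 mm².
F_allow = σ_allow × A = 43.03×14960 = 643600 N.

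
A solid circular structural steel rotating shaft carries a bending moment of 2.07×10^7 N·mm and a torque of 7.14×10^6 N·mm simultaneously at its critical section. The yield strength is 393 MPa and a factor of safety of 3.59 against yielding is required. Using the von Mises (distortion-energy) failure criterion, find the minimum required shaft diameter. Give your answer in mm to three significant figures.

d = 126 mm

σ_allow = σ_y/n = 393/3.59 = 109.5 MPa.
For a solid shaft σ_b = 32M/(πd³) and τ = 16T/(πd³), so the von Mises stress is σ' = (16/πd³)·√(4M²+3T²).
√(4M²+3T²) = √(4×(2.070×10^7)² + 3×(7.140×10^6)²) = 4.321×10^7 N·mm.
d³ = 16×4.321×10^7/(π×109.5) = 2.010×10^6 mm³.
d = 126.2 mm.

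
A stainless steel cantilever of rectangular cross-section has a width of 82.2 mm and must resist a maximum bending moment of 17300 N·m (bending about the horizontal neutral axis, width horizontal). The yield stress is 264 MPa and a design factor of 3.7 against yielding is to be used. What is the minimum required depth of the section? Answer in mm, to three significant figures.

h = 133 mm

σ_allow = 264/3.7 = 71.35 MPa.
For a rectangular section σ = 6M/(bh²), so h² = 6M/(b σ_allow) = 6×1.7300×10^7/(82.2×71.35) = 17700 mm².
h = 133.0 mm.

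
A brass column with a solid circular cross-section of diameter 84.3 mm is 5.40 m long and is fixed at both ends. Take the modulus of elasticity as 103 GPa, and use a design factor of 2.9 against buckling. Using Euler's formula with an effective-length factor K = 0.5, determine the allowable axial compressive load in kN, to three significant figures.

P_allow = 119 kN

I = πd⁴/64 = π×84.3⁴/64 = 2.479×10^6 mm⁴.
Effective length L_e = KL = 0.5×5.40 m = 2700 mm.
Euler critical load P_cr = π²EI/L_e² = π²×103000×2.479×10^6/2700² = 345700 N.
P_allow = P_cr/n = 345700/2.9 = 119200 N.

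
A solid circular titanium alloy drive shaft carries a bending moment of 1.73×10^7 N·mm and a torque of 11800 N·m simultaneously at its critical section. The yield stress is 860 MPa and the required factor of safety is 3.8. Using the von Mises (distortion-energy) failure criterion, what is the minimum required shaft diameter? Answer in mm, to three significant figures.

σ_allow = σ_y/n = 860/3.8 = 226.3 MPa.
For a solid shaft σ_b = 32M/(πd³) and τ = 16T/(πd³), so the von Mises stress is σ' = (16/πd³)·√(4M²+3T²).
√(4M²+3T²) = √(4×(1.730×10^7)² + 3×(1.180×10^7)²) = 4.019×10^7 N·mm.
d³ = 16×4.019×10^7/(π×226.3) = 904300 mm³.
d = 96.70 mm.

d = 96.7 mm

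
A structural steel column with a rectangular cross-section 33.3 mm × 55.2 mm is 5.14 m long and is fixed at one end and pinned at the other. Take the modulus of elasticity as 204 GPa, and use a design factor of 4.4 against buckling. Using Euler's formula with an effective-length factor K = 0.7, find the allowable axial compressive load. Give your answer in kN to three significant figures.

P_allow = 6.00 kN

Buckling occurs about the weak axis: I_min = h·b³/12 = 55.2×33.3³/12 = 169900 mm⁴ (b = 33.3 mm is the smaller dimension).
Effective length L_e = KL = 0.7×5.14 m = 3598 mm.
Euler critical load P_cr = π²EI/L_e² = π²×204000×169900/3598² = 26420 N.
P_allow = P_cr/n = 26420/4.4 = 6004 N.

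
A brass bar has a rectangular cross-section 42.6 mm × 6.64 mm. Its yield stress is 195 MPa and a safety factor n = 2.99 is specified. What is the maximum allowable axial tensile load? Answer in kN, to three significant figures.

σ_allow = 195/2.99 = 65.22 MPa.
A = 42.6×6.64 = 282.9 mm².
F_allow = σ_allow × A = 65.22×282.9 = 18450 N.

F_allow = 18.4 kN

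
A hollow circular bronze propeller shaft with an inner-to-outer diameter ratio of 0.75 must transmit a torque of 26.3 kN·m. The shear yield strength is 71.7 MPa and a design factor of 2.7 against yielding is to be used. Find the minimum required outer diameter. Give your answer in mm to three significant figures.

τ_allow = 71.7/2.7 = 26.56 MPa.
For a hollow shaft τ = 16T/[πd_o³(1−k⁴)] with k = 0.75, so 1−k⁴ = 0.6836.
d_o³ = 16T/[π τ_allow (1−k⁴)] = 16×2.6300×10^7/(π×26.56×0.6836) = 7.379×10^6 mm³.
d_o = 194.7 mm.

d_o = 195 mm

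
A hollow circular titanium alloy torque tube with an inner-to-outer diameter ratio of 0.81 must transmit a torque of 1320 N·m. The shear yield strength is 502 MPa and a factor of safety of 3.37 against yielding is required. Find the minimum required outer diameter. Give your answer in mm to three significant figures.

d_o = 43.0 mm

τ_allow = 502/3.37 = 149.0 MPa.
For a hollow shaft τ = 16T/[πd_o³(1−k⁴)] with k = 0.81, so 1−k⁴ = 0.5695.
d_o³ = 16T/[π τ_allow (1−k⁴)] = 16×1320000/(π×149.0×0.5695) = 79240 mm³.
d_o = 42.95 mm.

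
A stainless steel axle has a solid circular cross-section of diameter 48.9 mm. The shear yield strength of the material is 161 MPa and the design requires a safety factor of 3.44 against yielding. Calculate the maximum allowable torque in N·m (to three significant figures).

T_allow = 1070 N·m

τ_allow = 161/3.44 = 46.80 MPa.
For a solid shaft T_allow = τ_allow·πd³/16; πd³/16 = π×48.9³/16 = 22960 mm³.
T_allow = 46.80×22960 = 1.075×10^6 N·mm = 1075 N·m.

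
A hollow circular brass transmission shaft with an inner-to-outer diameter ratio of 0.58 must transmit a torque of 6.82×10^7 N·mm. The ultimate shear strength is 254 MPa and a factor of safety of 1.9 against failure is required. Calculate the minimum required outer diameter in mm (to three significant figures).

τ_allow = 254/1.9 = 133.7 MPa.
For a hollow shaft τ = 16T/[πd_o³(1−k⁴)] with k = 0.58, so 1−k⁴ = 0.8868.
d_o³ = 16T/[π τ_allow (1−k⁴)] = 16×6.8200×10^7/(π×133.7×0.8868) = 2.930×10^6 mm³.
d_o = 143.1 mm.

d_o = 143 mm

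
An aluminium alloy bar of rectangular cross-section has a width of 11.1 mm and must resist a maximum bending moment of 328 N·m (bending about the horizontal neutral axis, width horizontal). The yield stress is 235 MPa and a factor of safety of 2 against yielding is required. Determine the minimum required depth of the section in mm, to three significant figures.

h = 38.8 mm

σ_allow = 235/2 = 117.5 MPa.
For a rectangular section σ = 6M/(bh²), so h² = 6M/(b σ_allow) = 6×328000/(11.1×117.5) = 1509 mm².
h = 38.84 mm.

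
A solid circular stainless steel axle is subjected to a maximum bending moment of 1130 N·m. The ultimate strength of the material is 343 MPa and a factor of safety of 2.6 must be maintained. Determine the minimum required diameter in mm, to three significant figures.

σ_allow = 343/2.6 = 131.9 MPa.
For a solid circular section σ = 32M/(πd³), so d³ = 32M/(π σ_allow) = 32×1130000/(π×131.9) = 87250 mm³.
d = 44.35 mm.

d = 44.4 mm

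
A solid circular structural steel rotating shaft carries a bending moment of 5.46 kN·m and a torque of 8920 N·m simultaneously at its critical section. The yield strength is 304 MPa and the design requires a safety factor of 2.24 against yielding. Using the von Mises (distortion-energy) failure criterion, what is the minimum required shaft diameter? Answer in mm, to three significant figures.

d = 89.2 mm

σ_allow = σ_y/n = 304/2.24 = 135.7 MPa.
For a solid shaft σ_b = 32M/(πd³) and τ = 16T/(πd³), so the von Mises stress is σ' = (16/πd³)·√(4M²+3T²).
√(4M²+3T²) = √(4×(5.460×10^6)² + 3×(8.920×10^6)²) = 1.892×10^7 N·mm.
d³ = 16×1.892×10^7/(π×135.7) = 710000 mm³.
d = 89.21 mm.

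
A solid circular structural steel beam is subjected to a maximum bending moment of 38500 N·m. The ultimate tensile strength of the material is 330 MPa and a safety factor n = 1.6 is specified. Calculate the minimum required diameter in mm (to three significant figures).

d = 124 mm

σ_allow = 330/1.6 = 206.2 MPa.
For a solid circular section σ = 32M/(πd³), so d³ = 32M/(π σ_allow) = 32×3.8500×10^7/(π×206.2) = 1.901×10^6 mm³.
d = 123.9 mm.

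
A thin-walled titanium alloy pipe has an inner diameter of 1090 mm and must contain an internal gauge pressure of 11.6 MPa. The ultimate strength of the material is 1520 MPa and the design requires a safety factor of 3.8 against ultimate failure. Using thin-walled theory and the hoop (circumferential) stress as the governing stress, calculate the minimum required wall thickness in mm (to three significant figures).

t = 15.8 mm

σ_allow = 1520/3.8 = 400.0 MPa.
Hoop stress σ_h = pD/(2t), so t = pD/(2σ_allow) = 11.6×1090/(2×400.0) = 15.80 mm.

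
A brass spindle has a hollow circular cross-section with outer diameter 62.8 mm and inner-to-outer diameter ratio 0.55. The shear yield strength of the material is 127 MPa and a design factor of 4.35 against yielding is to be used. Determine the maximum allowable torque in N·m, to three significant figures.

T_allow = 1290 N·m

τ_allow = 127/4.35 = 29.20 MPa.
For a hollow shaft T_allow = τ_allow·πd_o³(1−k⁴)/16 with 1−k⁴ = 0.9085, so πd_o³(1−k⁴)/16 = 44180 mm³.
T_allow = 29.20×44180 = 1.290×10^6 N·mm = 1290 N·m.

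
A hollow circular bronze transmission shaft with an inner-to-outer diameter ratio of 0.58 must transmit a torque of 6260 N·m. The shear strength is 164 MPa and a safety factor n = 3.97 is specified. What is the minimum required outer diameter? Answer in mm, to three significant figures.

τ_allow = 164/3.97 = 41.31 MPa.
For a hollow shaft τ = 16T/[πd_o³(1−k⁴)] with k = 0.58, so 1−k⁴ = 0.8868.
d_o³ = 16T/[π τ_allow (1−k⁴)] = 16×6260000/(π×41.31×0.8868) = 870300 mm³.
d_o = 95.47 mm.

d_o = 95.5 mm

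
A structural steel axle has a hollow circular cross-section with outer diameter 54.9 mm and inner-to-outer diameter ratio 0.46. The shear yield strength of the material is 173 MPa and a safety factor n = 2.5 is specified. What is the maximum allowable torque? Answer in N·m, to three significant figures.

T_allow = 2150 N·m

τ_allow = 173/2.5 = 69.20 MPa.
For a hollow shaft T_allow = τ_allow·πd_o³(1−k⁴)/16 with 1−k⁴ = 0.9552, so πd_o³(1−k⁴)/16 = 31040 mm³.
T_allow = 69.20×31040 = 2.148×10^6 N·mm = 2148 N·m.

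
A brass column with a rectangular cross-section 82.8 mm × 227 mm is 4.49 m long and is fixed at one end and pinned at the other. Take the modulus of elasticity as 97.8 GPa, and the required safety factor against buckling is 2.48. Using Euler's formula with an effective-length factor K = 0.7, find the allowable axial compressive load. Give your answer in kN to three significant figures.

Buckling occurs about the weak axis: I_min = h·b³/12 = 227×82.8³/12 = 1.074×10^7 mm⁴ (b = 82.8 mm is the smaller dimension).
Effective length L_e = KL = 0.7×4.49 m = 3143 mm.
Euler critical load P_cr = π²EI/L_e² = π²×97800×1.074×10^7/3143² = 1.049×10^6 N.
P_allow = P_cr/n = 1.049×10^6/2.48 = 423100 N.

P_allow = 423 kN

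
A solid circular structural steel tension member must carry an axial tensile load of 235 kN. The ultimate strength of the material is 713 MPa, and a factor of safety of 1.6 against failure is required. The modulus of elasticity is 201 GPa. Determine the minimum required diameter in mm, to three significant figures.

d = 25.9 mm

Allowable stress σ_allow = 713/1.6 = 445.6 MPa.
Required area A = F/σ_allow = 235000/445.6 = 527.3 mm².
A = πd²/4 → d = √(4A/π) = 25.91 mm.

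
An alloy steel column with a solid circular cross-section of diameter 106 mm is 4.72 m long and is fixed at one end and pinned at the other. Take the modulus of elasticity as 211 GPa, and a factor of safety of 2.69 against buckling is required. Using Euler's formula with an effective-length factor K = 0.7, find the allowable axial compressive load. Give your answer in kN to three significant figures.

I = πd⁴/64 = π×106⁴/64 = 6.197×10^6 mm⁴.
Effective length L_e = KL = 0.7×4.72 m = 3304 mm.
Euler critical load P_cr = π²EI/L_e² = π²×211000×6.197×10^6/3304² = 1.182×10^6 N.
P_allow = P_cr/n = 1.182×10^6/2.69 = 439500 N.

P_allow = 439 kN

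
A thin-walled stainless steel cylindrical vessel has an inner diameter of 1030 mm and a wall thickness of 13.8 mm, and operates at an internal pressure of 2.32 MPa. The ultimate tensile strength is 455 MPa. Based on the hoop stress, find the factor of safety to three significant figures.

σ_h = pD/(2t) = 2.32×1030/(2×13.8) = 86.58 MPa.
n = 455/86.58 = 5.255.

n = 5.26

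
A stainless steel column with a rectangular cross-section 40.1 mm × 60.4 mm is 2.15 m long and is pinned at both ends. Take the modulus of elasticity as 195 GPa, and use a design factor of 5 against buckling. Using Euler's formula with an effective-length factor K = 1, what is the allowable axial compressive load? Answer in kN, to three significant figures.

Buckling occurs about the weak axis: I_min = h·b³/12 = 60.4×40.1³/12 = 324600 mm⁴ (b = 40.1 mm is the smaller dimension).
Effective length L_e = KL = 1×2.15 m = 2150 mm.
Euler critical load P_cr = π²EI/L_e² = π²×195000×324600/2150² = 135100 N.
P_allow = P_cr/n = 135100/5 = 27030 N.

P_allow = 27.0 kN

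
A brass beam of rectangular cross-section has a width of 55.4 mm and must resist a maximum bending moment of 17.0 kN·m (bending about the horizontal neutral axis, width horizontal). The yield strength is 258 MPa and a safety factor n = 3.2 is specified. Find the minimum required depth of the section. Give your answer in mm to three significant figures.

h = 151 mm

σ_allow = 258/3.2 = 80.62 MPa.
For a rectangular section σ = 6M/(bh²), so h² = 6M/(b σ_allow) = 6×1.7000×10^7/(55.4×80.62) = 22840 mm².
h = 151.1 mm.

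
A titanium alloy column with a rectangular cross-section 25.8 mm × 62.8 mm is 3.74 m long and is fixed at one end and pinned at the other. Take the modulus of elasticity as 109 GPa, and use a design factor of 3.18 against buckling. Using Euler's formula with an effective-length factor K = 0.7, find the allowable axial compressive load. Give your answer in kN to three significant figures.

P_allow = 4.44 kN

Buckling occurs about the weak axis: I_min = h·b³/12 = 62.8×25.8³/12 = 89870 mm⁴ (b = 25.8 mm is the smaller dimension).
Effective length L_e = KL = 0.7×3.74 m = 2618 mm.
Euler critical load P_cr = π²EI/L_e² = π²×109000×89870/2618² = 14110 N.
P_allow = P_cr/n = 14110/3.18 = 4436 N.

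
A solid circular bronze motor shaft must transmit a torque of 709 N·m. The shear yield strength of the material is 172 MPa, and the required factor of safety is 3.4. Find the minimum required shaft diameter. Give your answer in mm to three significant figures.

d = 41.5 mm

Allowable shear stress τ_allow = 172/3.4 = 50.59 MPa.
For a solid shaft τ = 16T/(πd³), so d³ = 16T/(π τ_allow) = 16×709000/(π×50.59) = 71380 mm³.
d = (71380)^(1/3) = 41.48 mm.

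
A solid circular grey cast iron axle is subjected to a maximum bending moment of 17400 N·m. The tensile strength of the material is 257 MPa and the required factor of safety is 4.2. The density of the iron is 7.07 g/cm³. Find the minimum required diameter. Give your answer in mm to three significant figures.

σ_allow = 257/4.2 = 61.19 MPa.
For a solid circular section σ = 32M/(πd³), so d³ = 32M/(π σ_allow) = 32×1.7400×10^7/(π×61.19) = 2.896×10^6 mm³.
d = 142.5 mm.

d = 143 mm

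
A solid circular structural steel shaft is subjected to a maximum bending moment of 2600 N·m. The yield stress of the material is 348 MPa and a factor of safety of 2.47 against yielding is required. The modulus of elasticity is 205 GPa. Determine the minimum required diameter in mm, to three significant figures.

σ_allow = 348/2.47 = 140.9 MPa.
For a solid circular section σ = 32M/(πd³), so d³ = 32M/(π σ_allow) = 32×2600000/(π×140.9) = 188000 mm³.
d = 57.28 mm.

d = 57.3 mm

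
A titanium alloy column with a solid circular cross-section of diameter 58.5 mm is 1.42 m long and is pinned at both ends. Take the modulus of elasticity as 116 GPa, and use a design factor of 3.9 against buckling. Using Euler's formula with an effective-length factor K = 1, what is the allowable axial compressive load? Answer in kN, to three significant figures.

I = πd⁴/64 = π×58.5⁴/64 = 574900 mm⁴.
Effective length L_e = KL = 1×1.42 m = 1420 mm.
Euler critical load P_cr = π²EI/L_e² = π²×116000×574900/1420² = 326400 N.
P_allow = P_cr/n = 326400/3.9 = 83700 N.

P_allow = 83.7 kN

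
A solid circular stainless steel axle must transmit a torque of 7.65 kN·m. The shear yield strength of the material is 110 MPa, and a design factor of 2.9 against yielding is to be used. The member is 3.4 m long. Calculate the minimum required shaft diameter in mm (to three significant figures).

Allowable shear stress τ_allow = 110/2.9 = 37.93 MPa.
For a solid shaft τ = 16T/(πd³), so d³ = 16T/(π τ_allow) = 16×7650000/(π×37.93) = 1.027×10^6 mm³.
d = (1.027×10^6)^(1/3) = 100.9 mm.

d = 101 mm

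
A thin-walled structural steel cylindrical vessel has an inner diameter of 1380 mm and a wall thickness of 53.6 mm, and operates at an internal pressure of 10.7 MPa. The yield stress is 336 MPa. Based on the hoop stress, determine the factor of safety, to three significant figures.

σ_h = pD/(2t) = 10.7×1380/(2×53.6) = 137.7 MPa.
n = 336/137.7 = 2.439.

n = 2.44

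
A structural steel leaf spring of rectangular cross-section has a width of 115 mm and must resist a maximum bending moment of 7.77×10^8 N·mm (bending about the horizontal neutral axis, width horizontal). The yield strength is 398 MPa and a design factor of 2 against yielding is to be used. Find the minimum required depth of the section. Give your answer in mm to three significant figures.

σ_allow = 398/2 = 199.0 MPa.
For a rectangular section σ = 6M/(bh²), so h² = 6M/(b σ_allow) = 6×7.7700×10^8/(115×199.0) = 203700 mm².
h = 451.3 mm.

h = 451 mm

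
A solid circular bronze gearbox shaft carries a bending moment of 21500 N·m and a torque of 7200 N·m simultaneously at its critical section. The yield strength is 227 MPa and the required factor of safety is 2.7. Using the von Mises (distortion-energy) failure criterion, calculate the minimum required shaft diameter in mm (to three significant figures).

σ_allow = σ_y/n = 227/2.7 = 84.07 MPa.
For a solid shaft σ_b = 32M/(πd³) and τ = 16T/(πd³), so the von Mises stress is σ' = (16/πd³)·√(4M²+3T²).
√(4M²+3T²) = √(4×(2.150×10^7)² + 3×(7.200×10^6)²) = 4.477×10^7 N·mm.
d³ = 16×4.477×10^7/(π×84.07) = 2.712×10^6 mm³.
d = 139.5 mm.

d = 139 mm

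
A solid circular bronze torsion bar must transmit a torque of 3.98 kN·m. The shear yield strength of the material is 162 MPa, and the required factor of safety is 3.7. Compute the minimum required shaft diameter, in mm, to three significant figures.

Allowable shear stress τ_allow = 162/3.7 = 43.78 MPa.
For a solid shaft τ = 16T/(πd³), so d³ = 16T/(π τ_allow) = 16×3980000/(π×43.78) = 463000 mm³.
d = (463000)^(1/3) = 77.36 mm.

d = 77.4 mm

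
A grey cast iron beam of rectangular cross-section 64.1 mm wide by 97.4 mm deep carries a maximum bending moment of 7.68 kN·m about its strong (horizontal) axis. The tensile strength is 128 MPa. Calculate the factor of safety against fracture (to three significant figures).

n = 1.69

Section modulus S = bh²/6 = 64.1×97.4²/6 = 101400 mm³.
σ = M/S = 7680000/101400 = 75.78 MPa.
n = 128/75.78 = 1.689.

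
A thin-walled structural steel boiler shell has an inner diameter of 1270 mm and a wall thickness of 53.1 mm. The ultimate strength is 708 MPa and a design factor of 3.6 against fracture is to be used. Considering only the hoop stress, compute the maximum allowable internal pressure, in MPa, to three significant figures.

σ_allow = 708/3.6 = 196.7 MPa.
σ_h = pD/(2t) → p_allow = 2σ_allow t/D = 2×196.7×53.1/1270 = 16.45 MPa.

p_allow = 16.4 MPa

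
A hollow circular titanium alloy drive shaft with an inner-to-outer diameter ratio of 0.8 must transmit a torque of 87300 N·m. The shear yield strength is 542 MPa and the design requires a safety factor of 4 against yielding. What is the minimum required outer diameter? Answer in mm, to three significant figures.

d_o = 177 mm

τ_allow = 542/4 = 135.5 MPa.
For a hollow shaft τ = 16T/[πd_o³(1−k⁴)] with k = 0.8, so 1−k⁴ = 0.5904.
d_o³ = 16T/[π τ_allow (1−k⁴)] = 16×8.7300×10^7/(π×135.5×0.5904) = 5.558×10^6 mm³.
d_o = 177.1 mm.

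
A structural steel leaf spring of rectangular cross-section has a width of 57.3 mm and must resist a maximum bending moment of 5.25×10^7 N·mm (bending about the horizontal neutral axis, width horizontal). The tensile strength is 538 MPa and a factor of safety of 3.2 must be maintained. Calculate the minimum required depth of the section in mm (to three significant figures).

h = 181 mm

σ_allow = 538/3.2 = 168.1 MPa.
For a rectangular section σ = 6M/(bh²), so h² = 6M/(b σ_allow) = 6×5.2500×10^7/(57.3×168.1) = 32700 mm².
h = 180.8 mm.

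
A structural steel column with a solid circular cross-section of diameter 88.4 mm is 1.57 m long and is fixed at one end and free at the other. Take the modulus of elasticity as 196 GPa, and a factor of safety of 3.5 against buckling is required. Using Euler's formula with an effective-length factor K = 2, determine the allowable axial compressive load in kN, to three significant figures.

P_allow = 168 kN

I = πd⁴/64 = π×88.4⁴/64 = 2.998×10^6 mm⁴.
Effective length L_e = KL = 2×1.57 m = 3140 mm.
Euler critical load P_cr = π²EI/L_e² = π²×196000×2.998×10^6/3140² = 588100 N.
P_allow = P_cr/n = 588100/3.5 = 168000 N.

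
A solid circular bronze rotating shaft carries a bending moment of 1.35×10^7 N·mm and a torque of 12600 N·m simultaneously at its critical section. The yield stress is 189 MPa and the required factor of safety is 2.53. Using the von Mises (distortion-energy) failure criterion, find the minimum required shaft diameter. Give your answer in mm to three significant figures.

d = 133 mm

σ_allow = σ_y/n = 189/2.53 = 74.70 MPa.
For a solid shaft σ_b = 32M/(πd³) and τ = 16T/(πd³), so the von Mises stress is σ' = (16/πd³)·√(4M²+3T²).
√(4M²+3T²) = √(4×(1.350×10^7)² + 3×(1.260×10^7)²) = 3.472×10^7 N·mm.
d³ = 16×3.472×10^7/(π×74.70) = 2.367×10^6 mm³.
d = 133.3 mm.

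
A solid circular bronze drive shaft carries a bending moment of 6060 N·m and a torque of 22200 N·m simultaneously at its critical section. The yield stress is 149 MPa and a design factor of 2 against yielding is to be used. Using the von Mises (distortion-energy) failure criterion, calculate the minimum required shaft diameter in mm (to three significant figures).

σ_allow = σ_y/n = 149/2 = 74.50 MPa.
For a solid shaft σ_b = 32M/(πd³) and τ = 16T/(πd³), so the von Mises stress is σ' = (16/πd³)·√(4M²+3T²).
√(4M²+3T²) = √(4×(6.060×10^6)² + 3×(2.220×10^7)²) = 4.032×10^7 N·mm.
d³ = 16×4.032×10^7/(π×74.50) = 2.756×10^6 mm³.
d = 140.2 mm.

d = 140 mm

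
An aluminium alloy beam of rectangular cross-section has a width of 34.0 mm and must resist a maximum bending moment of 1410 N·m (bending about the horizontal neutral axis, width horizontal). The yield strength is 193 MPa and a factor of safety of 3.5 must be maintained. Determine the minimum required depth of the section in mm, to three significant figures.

σ_allow = 193/3.5 = 55.14 MPa.
For a rectangular section σ = 6M/(bh²), so h² = 6M/(b σ_allow) = 6×1410000/(34.0×55.14) = 4512 mm².
h = 67.17 mm.

h = 67.2 mm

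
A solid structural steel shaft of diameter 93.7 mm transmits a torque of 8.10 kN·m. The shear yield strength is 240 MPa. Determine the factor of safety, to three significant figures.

τ = 16T/(πd³) = 16×8100000/(π×93.7³) = 50.15 MPa.
n = τ_limit/τ = 240/50.15 = 4.786.

n = 4.79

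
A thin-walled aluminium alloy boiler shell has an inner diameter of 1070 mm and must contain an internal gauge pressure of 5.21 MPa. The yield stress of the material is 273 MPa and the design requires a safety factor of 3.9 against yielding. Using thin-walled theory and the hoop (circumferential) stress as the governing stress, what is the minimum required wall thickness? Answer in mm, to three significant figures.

σ_allow = 273/3.9 = 70.00 MPa.
Hoop stress σ_h = pD/(2t), so t = pD/(2σ_allow) = 5.21×1070/(2×70.00) = 39.82 mm.

t = 39.8 mm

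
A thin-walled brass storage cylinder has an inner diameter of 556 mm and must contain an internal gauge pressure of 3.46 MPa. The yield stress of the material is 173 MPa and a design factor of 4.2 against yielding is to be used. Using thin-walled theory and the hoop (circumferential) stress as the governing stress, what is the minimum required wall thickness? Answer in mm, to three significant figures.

σ_allow = 173/4.2 = 41.19 MPa.
Hoop stress σ_h = pD/(2t), so t = pD/(2σ_allow) = 3.46×556/(2×41.19) = 23.35 mm.

t = 23.4 mm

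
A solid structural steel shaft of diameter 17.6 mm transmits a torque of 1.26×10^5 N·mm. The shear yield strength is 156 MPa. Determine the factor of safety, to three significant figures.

τ = 16T/(πd³) = 16×126000/(π×17.6³) = 117.7 MPa.
n = τ_limit/τ = 156/117.7 = 1.325.

n = 1.33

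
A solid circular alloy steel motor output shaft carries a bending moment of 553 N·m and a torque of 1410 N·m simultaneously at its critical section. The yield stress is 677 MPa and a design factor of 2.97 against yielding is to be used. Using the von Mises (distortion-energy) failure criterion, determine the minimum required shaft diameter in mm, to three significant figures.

σ_allow = σ_y/n = 677/2.97 = 227.9 MPa.
For a solid shaft σ_b = 32M/(πd³) and τ = 16T/(πd³), so the von Mises stress is σ' = (16/πd³)·√(4M²+3T²).
√(4M²+3T²) = √(4×(553000)² + 3×(1.410×10^6)²) = 2.681×10^6 N·mm.
d³ = 16×2.681×10^6/(π×227.9) = 59900 mm³.
d = 39.13 mm.

d = 39.1 mm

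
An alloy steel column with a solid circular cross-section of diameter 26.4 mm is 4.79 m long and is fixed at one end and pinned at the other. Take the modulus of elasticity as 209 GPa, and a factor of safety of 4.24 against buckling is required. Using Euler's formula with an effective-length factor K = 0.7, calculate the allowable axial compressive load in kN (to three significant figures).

I = πd⁴/64 = π×26.4⁴/64 = 23840 mm⁴.
Effective length L_e = KL = 0.7×4.79 m = 3353 mm.
Euler critical load P_cr = π²EI/L_e² = π²×209000×23840/3353² = 4375 N.
P_allow = P_cr/n = 4375/4.24 = 1032 N.

P_allow = 1.03 kN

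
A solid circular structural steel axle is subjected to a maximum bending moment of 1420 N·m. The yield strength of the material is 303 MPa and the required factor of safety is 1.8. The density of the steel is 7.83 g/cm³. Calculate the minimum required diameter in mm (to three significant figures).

σ_allow = 303/1.8 = 168.3 MPa.
For a solid circular section σ = 32M/(πd³), so d³ = 32M/(π σ_allow) = 32×1420000/(π×168.3) = 85920 mm³.
d = 44.13 mm.

d = 44.1 mm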